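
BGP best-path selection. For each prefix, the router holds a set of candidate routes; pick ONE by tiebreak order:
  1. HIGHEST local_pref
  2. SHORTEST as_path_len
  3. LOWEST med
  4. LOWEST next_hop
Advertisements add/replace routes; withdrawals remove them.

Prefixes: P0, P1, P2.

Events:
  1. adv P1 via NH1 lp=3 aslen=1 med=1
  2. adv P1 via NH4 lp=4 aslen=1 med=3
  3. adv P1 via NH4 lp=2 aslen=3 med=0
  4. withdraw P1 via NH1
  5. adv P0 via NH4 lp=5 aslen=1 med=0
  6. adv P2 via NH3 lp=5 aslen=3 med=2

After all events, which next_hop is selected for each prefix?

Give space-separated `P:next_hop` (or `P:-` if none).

Answer: P0:NH4 P1:NH4 P2:NH3

Derivation:
Op 1: best P0=- P1=NH1 P2=-
Op 2: best P0=- P1=NH4 P2=-
Op 3: best P0=- P1=NH1 P2=-
Op 4: best P0=- P1=NH4 P2=-
Op 5: best P0=NH4 P1=NH4 P2=-
Op 6: best P0=NH4 P1=NH4 P2=NH3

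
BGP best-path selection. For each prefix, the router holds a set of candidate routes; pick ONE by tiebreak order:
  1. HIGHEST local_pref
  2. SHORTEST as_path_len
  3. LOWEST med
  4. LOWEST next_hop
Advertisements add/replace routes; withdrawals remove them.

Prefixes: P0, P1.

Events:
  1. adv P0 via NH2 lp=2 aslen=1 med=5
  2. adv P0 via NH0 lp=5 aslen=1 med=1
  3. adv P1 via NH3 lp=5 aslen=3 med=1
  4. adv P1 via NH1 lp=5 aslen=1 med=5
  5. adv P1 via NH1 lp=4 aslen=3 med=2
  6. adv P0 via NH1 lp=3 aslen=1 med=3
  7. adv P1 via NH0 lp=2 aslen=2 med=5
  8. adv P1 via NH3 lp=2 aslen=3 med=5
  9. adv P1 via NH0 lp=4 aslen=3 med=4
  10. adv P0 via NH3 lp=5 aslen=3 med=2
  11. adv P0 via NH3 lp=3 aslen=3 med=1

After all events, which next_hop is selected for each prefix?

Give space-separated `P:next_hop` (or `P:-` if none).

Op 1: best P0=NH2 P1=-
Op 2: best P0=NH0 P1=-
Op 3: best P0=NH0 P1=NH3
Op 4: best P0=NH0 P1=NH1
Op 5: best P0=NH0 P1=NH3
Op 6: best P0=NH0 P1=NH3
Op 7: best P0=NH0 P1=NH3
Op 8: best P0=NH0 P1=NH1
Op 9: best P0=NH0 P1=NH1
Op 10: best P0=NH0 P1=NH1
Op 11: best P0=NH0 P1=NH1

Answer: P0:NH0 P1:NH1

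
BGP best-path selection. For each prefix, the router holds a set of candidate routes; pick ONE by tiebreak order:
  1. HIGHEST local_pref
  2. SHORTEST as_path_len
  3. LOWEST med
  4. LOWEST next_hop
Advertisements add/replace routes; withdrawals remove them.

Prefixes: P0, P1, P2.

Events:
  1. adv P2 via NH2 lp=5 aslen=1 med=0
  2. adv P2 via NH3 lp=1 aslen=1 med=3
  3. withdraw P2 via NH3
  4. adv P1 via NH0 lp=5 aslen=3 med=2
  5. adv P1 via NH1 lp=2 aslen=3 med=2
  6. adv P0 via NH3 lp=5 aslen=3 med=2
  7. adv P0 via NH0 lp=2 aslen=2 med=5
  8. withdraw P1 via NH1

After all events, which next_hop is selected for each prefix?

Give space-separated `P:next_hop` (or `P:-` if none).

Answer: P0:NH3 P1:NH0 P2:NH2

Derivation:
Op 1: best P0=- P1=- P2=NH2
Op 2: best P0=- P1=- P2=NH2
Op 3: best P0=- P1=- P2=NH2
Op 4: best P0=- P1=NH0 P2=NH2
Op 5: best P0=- P1=NH0 P2=NH2
Op 6: best P0=NH3 P1=NH0 P2=NH2
Op 7: best P0=NH3 P1=NH0 P2=NH2
Op 8: best P0=NH3 P1=NH0 P2=NH2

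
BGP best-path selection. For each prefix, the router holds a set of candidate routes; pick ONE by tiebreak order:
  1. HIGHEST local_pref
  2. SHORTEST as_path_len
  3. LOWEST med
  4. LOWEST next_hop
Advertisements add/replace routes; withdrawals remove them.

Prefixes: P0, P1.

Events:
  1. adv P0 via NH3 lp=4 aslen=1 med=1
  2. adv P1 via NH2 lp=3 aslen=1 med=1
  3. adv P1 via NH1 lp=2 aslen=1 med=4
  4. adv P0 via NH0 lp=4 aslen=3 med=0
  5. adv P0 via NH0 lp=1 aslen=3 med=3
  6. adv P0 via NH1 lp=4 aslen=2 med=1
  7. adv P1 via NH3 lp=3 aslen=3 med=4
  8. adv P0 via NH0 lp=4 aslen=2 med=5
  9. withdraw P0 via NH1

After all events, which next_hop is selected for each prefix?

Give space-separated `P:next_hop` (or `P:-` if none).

Answer: P0:NH3 P1:NH2

Derivation:
Op 1: best P0=NH3 P1=-
Op 2: best P0=NH3 P1=NH2
Op 3: best P0=NH3 P1=NH2
Op 4: best P0=NH3 P1=NH2
Op 5: best P0=NH3 P1=NH2
Op 6: best P0=NH3 P1=NH2
Op 7: best P0=NH3 P1=NH2
Op 8: best P0=NH3 P1=NH2
Op 9: best P0=NH3 P1=NH2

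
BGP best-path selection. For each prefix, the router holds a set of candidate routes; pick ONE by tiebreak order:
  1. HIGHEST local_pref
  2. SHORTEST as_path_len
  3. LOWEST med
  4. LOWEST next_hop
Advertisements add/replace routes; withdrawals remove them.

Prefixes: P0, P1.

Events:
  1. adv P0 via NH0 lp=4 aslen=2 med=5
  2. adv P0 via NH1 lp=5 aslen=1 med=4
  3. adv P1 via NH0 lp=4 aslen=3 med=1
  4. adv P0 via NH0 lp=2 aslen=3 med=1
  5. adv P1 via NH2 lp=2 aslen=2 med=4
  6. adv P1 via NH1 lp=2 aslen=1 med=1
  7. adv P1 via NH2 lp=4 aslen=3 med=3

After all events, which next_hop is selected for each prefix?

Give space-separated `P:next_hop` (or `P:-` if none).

Answer: P0:NH1 P1:NH0

Derivation:
Op 1: best P0=NH0 P1=-
Op 2: best P0=NH1 P1=-
Op 3: best P0=NH1 P1=NH0
Op 4: best P0=NH1 P1=NH0
Op 5: best P0=NH1 P1=NH0
Op 6: best P0=NH1 P1=NH0
Op 7: best P0=NH1 P1=NH0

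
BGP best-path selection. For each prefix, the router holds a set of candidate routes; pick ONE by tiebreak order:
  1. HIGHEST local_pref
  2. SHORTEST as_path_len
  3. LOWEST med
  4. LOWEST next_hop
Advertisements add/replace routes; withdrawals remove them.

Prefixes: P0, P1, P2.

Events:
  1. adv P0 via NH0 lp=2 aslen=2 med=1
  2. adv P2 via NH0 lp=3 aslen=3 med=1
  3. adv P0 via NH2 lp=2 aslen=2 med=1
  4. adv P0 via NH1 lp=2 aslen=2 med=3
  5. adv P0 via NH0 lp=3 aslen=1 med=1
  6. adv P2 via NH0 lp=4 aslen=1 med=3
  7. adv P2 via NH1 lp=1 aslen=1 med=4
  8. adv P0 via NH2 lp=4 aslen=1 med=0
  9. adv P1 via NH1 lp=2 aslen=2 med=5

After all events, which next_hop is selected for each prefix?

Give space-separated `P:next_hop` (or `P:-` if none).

Op 1: best P0=NH0 P1=- P2=-
Op 2: best P0=NH0 P1=- P2=NH0
Op 3: best P0=NH0 P1=- P2=NH0
Op 4: best P0=NH0 P1=- P2=NH0
Op 5: best P0=NH0 P1=- P2=NH0
Op 6: best P0=NH0 P1=- P2=NH0
Op 7: best P0=NH0 P1=- P2=NH0
Op 8: best P0=NH2 P1=- P2=NH0
Op 9: best P0=NH2 P1=NH1 P2=NH0

Answer: P0:NH2 P1:NH1 P2:NH0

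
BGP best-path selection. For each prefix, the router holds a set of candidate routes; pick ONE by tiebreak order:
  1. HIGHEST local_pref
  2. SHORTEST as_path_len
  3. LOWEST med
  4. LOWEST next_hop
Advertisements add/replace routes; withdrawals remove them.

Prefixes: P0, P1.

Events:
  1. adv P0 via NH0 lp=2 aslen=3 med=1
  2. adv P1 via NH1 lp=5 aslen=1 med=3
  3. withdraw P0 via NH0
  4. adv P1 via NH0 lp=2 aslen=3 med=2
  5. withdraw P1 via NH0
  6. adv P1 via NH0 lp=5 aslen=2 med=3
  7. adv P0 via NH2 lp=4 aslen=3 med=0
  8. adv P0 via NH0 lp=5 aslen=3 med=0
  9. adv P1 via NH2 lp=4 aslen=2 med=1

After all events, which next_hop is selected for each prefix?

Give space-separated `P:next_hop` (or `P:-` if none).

Op 1: best P0=NH0 P1=-
Op 2: best P0=NH0 P1=NH1
Op 3: best P0=- P1=NH1
Op 4: best P0=- P1=NH1
Op 5: best P0=- P1=NH1
Op 6: best P0=- P1=NH1
Op 7: best P0=NH2 P1=NH1
Op 8: best P0=NH0 P1=NH1
Op 9: best P0=NH0 P1=NH1

Answer: P0:NH0 P1:NH1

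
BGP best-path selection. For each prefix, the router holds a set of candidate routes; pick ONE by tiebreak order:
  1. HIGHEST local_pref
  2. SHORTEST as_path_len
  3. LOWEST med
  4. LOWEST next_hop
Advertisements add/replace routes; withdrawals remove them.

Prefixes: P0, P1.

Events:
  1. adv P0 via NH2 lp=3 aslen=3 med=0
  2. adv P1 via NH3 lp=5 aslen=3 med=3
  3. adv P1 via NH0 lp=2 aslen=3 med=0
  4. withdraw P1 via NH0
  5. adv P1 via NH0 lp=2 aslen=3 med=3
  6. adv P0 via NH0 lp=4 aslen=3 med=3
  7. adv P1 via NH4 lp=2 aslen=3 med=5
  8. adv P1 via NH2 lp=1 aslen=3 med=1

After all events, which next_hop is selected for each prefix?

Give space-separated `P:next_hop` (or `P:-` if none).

Answer: P0:NH0 P1:NH3

Derivation:
Op 1: best P0=NH2 P1=-
Op 2: best P0=NH2 P1=NH3
Op 3: best P0=NH2 P1=NH3
Op 4: best P0=NH2 P1=NH3
Op 5: best P0=NH2 P1=NH3
Op 6: best P0=NH0 P1=NH3
Op 7: best P0=NH0 P1=NH3
Op 8: best P0=NH0 P1=NH3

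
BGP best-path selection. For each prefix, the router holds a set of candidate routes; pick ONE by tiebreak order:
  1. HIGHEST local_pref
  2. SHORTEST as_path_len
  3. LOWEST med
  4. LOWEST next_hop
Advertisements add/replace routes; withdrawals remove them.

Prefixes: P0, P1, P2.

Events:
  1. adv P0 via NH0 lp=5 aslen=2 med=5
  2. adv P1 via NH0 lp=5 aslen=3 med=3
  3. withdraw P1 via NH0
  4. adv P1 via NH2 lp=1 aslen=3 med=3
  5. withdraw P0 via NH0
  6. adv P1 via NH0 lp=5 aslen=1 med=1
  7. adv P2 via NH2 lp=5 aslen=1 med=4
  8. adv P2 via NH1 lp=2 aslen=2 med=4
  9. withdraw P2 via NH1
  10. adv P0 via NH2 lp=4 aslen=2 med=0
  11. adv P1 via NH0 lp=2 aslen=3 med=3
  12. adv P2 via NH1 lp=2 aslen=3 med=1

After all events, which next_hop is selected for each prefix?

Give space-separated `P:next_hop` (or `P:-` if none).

Op 1: best P0=NH0 P1=- P2=-
Op 2: best P0=NH0 P1=NH0 P2=-
Op 3: best P0=NH0 P1=- P2=-
Op 4: best P0=NH0 P1=NH2 P2=-
Op 5: best P0=- P1=NH2 P2=-
Op 6: best P0=- P1=NH0 P2=-
Op 7: best P0=- P1=NH0 P2=NH2
Op 8: best P0=- P1=NH0 P2=NH2
Op 9: best P0=- P1=NH0 P2=NH2
Op 10: best P0=NH2 P1=NH0 P2=NH2
Op 11: best P0=NH2 P1=NH0 P2=NH2
Op 12: best P0=NH2 P1=NH0 P2=NH2

Answer: P0:NH2 P1:NH0 P2:NH2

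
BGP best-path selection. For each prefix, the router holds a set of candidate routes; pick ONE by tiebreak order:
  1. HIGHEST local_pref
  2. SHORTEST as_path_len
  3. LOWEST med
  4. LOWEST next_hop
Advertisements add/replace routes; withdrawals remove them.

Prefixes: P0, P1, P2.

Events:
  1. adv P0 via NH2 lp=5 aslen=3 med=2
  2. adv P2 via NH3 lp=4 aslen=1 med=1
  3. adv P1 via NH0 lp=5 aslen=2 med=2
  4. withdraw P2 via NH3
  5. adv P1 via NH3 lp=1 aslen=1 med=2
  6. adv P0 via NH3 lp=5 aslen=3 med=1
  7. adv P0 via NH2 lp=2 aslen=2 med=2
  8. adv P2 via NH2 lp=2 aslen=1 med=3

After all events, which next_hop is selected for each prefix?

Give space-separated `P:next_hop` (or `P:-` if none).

Answer: P0:NH3 P1:NH0 P2:NH2

Derivation:
Op 1: best P0=NH2 P1=- P2=-
Op 2: best P0=NH2 P1=- P2=NH3
Op 3: best P0=NH2 P1=NH0 P2=NH3
Op 4: best P0=NH2 P1=NH0 P2=-
Op 5: best P0=NH2 P1=NH0 P2=-
Op 6: best P0=NH3 P1=NH0 P2=-
Op 7: best P0=NH3 P1=NH0 P2=-
Op 8: best P0=NH3 P1=NH0 P2=NH2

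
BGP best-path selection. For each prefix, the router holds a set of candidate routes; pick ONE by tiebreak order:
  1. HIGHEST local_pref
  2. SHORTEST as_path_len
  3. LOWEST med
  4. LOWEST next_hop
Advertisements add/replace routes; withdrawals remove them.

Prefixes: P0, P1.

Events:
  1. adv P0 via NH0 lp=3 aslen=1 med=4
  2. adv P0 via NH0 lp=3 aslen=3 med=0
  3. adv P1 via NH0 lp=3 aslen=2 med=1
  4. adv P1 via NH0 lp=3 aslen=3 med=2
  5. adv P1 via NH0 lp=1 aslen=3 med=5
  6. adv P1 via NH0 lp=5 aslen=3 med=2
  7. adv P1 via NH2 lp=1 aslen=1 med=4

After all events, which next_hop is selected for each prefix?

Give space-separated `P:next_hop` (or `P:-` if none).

Op 1: best P0=NH0 P1=-
Op 2: best P0=NH0 P1=-
Op 3: best P0=NH0 P1=NH0
Op 4: best P0=NH0 P1=NH0
Op 5: best P0=NH0 P1=NH0
Op 6: best P0=NH0 P1=NH0
Op 7: best P0=NH0 P1=NH0

Answer: P0:NH0 P1:NH0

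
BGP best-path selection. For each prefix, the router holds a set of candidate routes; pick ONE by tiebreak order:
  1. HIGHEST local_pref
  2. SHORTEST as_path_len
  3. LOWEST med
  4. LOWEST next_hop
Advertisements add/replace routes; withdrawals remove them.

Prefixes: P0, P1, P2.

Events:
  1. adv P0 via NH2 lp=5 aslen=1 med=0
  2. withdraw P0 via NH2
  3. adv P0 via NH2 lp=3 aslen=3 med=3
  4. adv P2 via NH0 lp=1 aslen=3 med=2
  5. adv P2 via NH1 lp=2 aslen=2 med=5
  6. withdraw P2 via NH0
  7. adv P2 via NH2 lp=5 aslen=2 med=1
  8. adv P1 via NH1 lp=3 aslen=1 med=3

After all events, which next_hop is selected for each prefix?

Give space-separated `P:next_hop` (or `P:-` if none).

Op 1: best P0=NH2 P1=- P2=-
Op 2: best P0=- P1=- P2=-
Op 3: best P0=NH2 P1=- P2=-
Op 4: best P0=NH2 P1=- P2=NH0
Op 5: best P0=NH2 P1=- P2=NH1
Op 6: best P0=NH2 P1=- P2=NH1
Op 7: best P0=NH2 P1=- P2=NH2
Op 8: best P0=NH2 P1=NH1 P2=NH2

Answer: P0:NH2 P1:NH1 P2:NH2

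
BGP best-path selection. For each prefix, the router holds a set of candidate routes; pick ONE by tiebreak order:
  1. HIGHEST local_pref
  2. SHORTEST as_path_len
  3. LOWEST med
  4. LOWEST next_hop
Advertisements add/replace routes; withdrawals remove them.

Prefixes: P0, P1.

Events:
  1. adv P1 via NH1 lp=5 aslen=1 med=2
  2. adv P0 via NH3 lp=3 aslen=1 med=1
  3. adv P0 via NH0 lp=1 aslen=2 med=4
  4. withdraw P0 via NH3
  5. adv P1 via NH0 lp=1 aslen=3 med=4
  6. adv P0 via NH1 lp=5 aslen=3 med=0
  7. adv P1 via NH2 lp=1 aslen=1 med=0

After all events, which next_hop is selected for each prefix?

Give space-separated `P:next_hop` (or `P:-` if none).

Answer: P0:NH1 P1:NH1

Derivation:
Op 1: best P0=- P1=NH1
Op 2: best P0=NH3 P1=NH1
Op 3: best P0=NH3 P1=NH1
Op 4: best P0=NH0 P1=NH1
Op 5: best P0=NH0 P1=NH1
Op 6: best P0=NH1 P1=NH1
Op 7: best P0=NH1 P1=NH1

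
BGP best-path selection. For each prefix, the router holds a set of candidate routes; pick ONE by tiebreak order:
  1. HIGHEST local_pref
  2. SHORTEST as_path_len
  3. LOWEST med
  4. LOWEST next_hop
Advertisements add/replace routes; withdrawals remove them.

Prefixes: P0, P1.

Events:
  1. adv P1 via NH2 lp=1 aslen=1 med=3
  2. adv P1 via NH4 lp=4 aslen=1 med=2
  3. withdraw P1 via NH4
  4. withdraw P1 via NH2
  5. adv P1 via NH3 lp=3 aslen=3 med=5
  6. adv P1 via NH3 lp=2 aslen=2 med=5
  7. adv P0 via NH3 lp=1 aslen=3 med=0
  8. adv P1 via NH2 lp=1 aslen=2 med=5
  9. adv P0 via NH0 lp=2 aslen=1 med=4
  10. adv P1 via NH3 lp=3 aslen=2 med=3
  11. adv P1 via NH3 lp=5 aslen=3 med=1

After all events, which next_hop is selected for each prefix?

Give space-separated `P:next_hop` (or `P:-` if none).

Op 1: best P0=- P1=NH2
Op 2: best P0=- P1=NH4
Op 3: best P0=- P1=NH2
Op 4: best P0=- P1=-
Op 5: best P0=- P1=NH3
Op 6: best P0=- P1=NH3
Op 7: best P0=NH3 P1=NH3
Op 8: best P0=NH3 P1=NH3
Op 9: best P0=NH0 P1=NH3
Op 10: best P0=NH0 P1=NH3
Op 11: best P0=NH0 P1=NH3

Answer: P0:NH0 P1:NH3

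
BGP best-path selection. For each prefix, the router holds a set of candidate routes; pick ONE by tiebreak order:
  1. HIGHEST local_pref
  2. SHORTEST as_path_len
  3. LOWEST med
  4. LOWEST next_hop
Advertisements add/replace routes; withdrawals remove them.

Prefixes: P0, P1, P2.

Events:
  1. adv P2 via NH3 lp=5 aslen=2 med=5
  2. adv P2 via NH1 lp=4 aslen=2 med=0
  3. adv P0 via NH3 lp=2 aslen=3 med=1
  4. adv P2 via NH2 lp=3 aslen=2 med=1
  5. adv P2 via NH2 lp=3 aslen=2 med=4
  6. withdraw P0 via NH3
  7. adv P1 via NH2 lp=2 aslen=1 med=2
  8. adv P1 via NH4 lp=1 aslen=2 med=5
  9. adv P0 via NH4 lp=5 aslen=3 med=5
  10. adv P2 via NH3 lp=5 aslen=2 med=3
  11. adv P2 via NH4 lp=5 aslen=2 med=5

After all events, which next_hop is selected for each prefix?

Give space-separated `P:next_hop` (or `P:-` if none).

Op 1: best P0=- P1=- P2=NH3
Op 2: best P0=- P1=- P2=NH3
Op 3: best P0=NH3 P1=- P2=NH3
Op 4: best P0=NH3 P1=- P2=NH3
Op 5: best P0=NH3 P1=- P2=NH3
Op 6: best P0=- P1=- P2=NH3
Op 7: best P0=- P1=NH2 P2=NH3
Op 8: best P0=- P1=NH2 P2=NH3
Op 9: best P0=NH4 P1=NH2 P2=NH3
Op 10: best P0=NH4 P1=NH2 P2=NH3
Op 11: best P0=NH4 P1=NH2 P2=NH3

Answer: P0:NH4 P1:NH2 P2:NH3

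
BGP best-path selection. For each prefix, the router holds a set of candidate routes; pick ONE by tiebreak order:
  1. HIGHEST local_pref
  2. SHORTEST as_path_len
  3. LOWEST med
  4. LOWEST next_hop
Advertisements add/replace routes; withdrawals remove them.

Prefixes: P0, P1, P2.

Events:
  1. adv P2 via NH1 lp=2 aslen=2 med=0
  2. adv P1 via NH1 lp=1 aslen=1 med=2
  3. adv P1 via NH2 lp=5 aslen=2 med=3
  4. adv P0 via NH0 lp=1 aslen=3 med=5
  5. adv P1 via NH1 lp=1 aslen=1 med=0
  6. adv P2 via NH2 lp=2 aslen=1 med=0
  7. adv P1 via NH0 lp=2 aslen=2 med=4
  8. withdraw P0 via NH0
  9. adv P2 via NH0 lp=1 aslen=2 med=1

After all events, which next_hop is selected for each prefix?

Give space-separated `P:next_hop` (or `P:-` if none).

Op 1: best P0=- P1=- P2=NH1
Op 2: best P0=- P1=NH1 P2=NH1
Op 3: best P0=- P1=NH2 P2=NH1
Op 4: best P0=NH0 P1=NH2 P2=NH1
Op 5: best P0=NH0 P1=NH2 P2=NH1
Op 6: best P0=NH0 P1=NH2 P2=NH2
Op 7: best P0=NH0 P1=NH2 P2=NH2
Op 8: best P0=- P1=NH2 P2=NH2
Op 9: best P0=- P1=NH2 P2=NH2

Answer: P0:- P1:NH2 P2:NH2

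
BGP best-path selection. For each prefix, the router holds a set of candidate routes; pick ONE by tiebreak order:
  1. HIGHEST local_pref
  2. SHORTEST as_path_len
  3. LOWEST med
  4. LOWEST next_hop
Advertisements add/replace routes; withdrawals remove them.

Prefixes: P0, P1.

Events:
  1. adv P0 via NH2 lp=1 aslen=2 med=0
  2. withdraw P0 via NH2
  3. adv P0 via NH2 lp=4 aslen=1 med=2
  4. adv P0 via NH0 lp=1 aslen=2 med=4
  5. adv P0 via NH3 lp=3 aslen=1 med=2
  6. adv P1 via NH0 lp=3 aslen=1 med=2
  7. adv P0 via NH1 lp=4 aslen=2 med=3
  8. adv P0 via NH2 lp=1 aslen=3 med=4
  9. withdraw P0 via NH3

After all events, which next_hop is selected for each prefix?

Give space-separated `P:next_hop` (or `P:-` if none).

Op 1: best P0=NH2 P1=-
Op 2: best P0=- P1=-
Op 3: best P0=NH2 P1=-
Op 4: best P0=NH2 P1=-
Op 5: best P0=NH2 P1=-
Op 6: best P0=NH2 P1=NH0
Op 7: best P0=NH2 P1=NH0
Op 8: best P0=NH1 P1=NH0
Op 9: best P0=NH1 P1=NH0

Answer: P0:NH1 P1:NH0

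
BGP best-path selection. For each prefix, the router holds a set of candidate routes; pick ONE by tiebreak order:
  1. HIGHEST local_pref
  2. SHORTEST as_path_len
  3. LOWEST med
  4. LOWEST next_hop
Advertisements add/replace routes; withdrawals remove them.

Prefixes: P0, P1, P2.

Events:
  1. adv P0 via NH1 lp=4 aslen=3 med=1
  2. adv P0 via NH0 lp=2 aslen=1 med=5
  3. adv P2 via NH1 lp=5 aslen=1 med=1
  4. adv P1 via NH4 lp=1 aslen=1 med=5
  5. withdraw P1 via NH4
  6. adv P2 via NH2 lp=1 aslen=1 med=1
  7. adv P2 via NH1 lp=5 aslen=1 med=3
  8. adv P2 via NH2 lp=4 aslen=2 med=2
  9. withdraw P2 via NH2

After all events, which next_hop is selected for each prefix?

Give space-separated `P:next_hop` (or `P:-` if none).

Answer: P0:NH1 P1:- P2:NH1

Derivation:
Op 1: best P0=NH1 P1=- P2=-
Op 2: best P0=NH1 P1=- P2=-
Op 3: best P0=NH1 P1=- P2=NH1
Op 4: best P0=NH1 P1=NH4 P2=NH1
Op 5: best P0=NH1 P1=- P2=NH1
Op 6: best P0=NH1 P1=- P2=NH1
Op 7: best P0=NH1 P1=- P2=NH1
Op 8: best P0=NH1 P1=- P2=NH1
Op 9: best P0=NH1 P1=- P2=NH1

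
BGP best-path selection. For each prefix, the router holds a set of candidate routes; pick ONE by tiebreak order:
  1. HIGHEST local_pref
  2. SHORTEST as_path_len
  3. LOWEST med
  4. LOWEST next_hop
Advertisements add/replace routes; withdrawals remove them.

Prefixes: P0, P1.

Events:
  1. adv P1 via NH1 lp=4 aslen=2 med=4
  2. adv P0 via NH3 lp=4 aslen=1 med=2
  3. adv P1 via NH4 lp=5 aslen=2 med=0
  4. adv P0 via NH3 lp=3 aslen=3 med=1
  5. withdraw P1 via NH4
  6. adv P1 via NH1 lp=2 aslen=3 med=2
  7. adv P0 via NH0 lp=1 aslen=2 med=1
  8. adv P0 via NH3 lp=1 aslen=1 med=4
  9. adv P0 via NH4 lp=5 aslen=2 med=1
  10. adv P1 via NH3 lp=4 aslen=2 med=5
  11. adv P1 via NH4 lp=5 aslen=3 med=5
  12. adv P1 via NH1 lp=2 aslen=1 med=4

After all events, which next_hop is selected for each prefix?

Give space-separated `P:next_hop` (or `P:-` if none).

Answer: P0:NH4 P1:NH4

Derivation:
Op 1: best P0=- P1=NH1
Op 2: best P0=NH3 P1=NH1
Op 3: best P0=NH3 P1=NH4
Op 4: best P0=NH3 P1=NH4
Op 5: best P0=NH3 P1=NH1
Op 6: best P0=NH3 P1=NH1
Op 7: best P0=NH3 P1=NH1
Op 8: best P0=NH3 P1=NH1
Op 9: best P0=NH4 P1=NH1
Op 10: best P0=NH4 P1=NH3
Op 11: best P0=NH4 P1=NH4
Op 12: best P0=NH4 P1=NH4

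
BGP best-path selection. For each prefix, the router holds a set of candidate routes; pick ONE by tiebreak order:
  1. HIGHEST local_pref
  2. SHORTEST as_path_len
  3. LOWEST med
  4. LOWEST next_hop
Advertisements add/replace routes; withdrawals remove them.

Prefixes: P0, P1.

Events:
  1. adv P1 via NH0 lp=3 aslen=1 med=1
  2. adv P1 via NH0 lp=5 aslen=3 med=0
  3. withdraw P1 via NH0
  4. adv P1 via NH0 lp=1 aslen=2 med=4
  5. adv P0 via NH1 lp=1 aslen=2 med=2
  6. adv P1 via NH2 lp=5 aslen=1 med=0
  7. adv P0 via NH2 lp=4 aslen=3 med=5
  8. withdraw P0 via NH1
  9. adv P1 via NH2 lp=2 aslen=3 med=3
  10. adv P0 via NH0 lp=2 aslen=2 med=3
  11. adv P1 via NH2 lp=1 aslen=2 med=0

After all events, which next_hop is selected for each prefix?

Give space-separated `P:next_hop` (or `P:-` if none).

Op 1: best P0=- P1=NH0
Op 2: best P0=- P1=NH0
Op 3: best P0=- P1=-
Op 4: best P0=- P1=NH0
Op 5: best P0=NH1 P1=NH0
Op 6: best P0=NH1 P1=NH2
Op 7: best P0=NH2 P1=NH2
Op 8: best P0=NH2 P1=NH2
Op 9: best P0=NH2 P1=NH2
Op 10: best P0=NH2 P1=NH2
Op 11: best P0=NH2 P1=NH2

Answer: P0:NH2 P1:NH2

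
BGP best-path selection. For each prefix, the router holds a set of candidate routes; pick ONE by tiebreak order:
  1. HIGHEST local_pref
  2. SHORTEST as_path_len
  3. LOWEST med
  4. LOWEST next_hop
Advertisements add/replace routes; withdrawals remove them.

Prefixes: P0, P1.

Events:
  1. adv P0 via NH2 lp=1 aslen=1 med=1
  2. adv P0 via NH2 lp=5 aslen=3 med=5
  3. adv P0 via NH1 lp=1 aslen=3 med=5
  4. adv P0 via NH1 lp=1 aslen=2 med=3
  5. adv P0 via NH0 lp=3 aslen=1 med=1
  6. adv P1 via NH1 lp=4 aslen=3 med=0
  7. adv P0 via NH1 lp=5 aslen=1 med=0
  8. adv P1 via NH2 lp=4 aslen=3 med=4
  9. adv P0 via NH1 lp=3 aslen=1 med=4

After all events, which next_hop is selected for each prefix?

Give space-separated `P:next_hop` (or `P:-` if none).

Answer: P0:NH2 P1:NH1

Derivation:
Op 1: best P0=NH2 P1=-
Op 2: best P0=NH2 P1=-
Op 3: best P0=NH2 P1=-
Op 4: best P0=NH2 P1=-
Op 5: best P0=NH2 P1=-
Op 6: best P0=NH2 P1=NH1
Op 7: best P0=NH1 P1=NH1
Op 8: best P0=NH1 P1=NH1
Op 9: best P0=NH2 P1=NH1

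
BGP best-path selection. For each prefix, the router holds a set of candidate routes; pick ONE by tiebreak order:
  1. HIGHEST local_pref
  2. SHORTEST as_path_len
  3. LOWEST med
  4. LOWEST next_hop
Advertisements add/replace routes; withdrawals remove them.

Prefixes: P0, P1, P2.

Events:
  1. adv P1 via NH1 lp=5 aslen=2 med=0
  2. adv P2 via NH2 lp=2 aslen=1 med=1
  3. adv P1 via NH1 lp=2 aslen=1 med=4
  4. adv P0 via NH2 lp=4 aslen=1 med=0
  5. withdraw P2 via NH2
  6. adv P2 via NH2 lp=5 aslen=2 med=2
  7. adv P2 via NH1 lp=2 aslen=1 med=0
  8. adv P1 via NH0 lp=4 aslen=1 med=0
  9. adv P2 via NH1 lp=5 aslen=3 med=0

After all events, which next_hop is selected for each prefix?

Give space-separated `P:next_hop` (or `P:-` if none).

Answer: P0:NH2 P1:NH0 P2:NH2

Derivation:
Op 1: best P0=- P1=NH1 P2=-
Op 2: best P0=- P1=NH1 P2=NH2
Op 3: best P0=- P1=NH1 P2=NH2
Op 4: best P0=NH2 P1=NH1 P2=NH2
Op 5: best P0=NH2 P1=NH1 P2=-
Op 6: best P0=NH2 P1=NH1 P2=NH2
Op 7: best P0=NH2 P1=NH1 P2=NH2
Op 8: best P0=NH2 P1=NH0 P2=NH2
Op 9: best P0=NH2 P1=NH0 P2=NH2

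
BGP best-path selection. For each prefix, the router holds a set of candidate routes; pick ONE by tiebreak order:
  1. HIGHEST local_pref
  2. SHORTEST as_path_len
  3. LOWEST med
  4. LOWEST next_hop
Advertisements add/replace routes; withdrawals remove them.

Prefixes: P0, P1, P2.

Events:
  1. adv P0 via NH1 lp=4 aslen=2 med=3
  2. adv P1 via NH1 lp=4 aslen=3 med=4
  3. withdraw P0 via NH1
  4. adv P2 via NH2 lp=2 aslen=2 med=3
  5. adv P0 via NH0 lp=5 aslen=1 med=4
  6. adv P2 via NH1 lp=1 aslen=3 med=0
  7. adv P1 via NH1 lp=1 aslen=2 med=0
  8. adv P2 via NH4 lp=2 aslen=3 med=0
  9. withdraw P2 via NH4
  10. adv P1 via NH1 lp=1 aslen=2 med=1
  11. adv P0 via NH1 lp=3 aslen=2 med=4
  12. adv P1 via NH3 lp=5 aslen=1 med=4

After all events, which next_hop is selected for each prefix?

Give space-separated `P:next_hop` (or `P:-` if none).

Op 1: best P0=NH1 P1=- P2=-
Op 2: best P0=NH1 P1=NH1 P2=-
Op 3: best P0=- P1=NH1 P2=-
Op 4: best P0=- P1=NH1 P2=NH2
Op 5: best P0=NH0 P1=NH1 P2=NH2
Op 6: best P0=NH0 P1=NH1 P2=NH2
Op 7: best P0=NH0 P1=NH1 P2=NH2
Op 8: best P0=NH0 P1=NH1 P2=NH2
Op 9: best P0=NH0 P1=NH1 P2=NH2
Op 10: best P0=NH0 P1=NH1 P2=NH2
Op 11: best P0=NH0 P1=NH1 P2=NH2
Op 12: best P0=NH0 P1=NH3 P2=NH2

Answer: P0:NH0 P1:NH3 P2:NH2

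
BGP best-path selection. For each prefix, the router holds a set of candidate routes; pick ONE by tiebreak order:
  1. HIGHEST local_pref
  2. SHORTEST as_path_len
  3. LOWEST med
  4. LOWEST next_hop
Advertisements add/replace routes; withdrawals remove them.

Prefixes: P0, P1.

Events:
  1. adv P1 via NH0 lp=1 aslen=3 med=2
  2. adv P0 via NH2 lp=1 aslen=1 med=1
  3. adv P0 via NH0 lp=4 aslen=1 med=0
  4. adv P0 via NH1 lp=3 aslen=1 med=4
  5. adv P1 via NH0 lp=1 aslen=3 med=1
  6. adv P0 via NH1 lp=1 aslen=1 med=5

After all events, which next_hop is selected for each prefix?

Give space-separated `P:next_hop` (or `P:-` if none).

Op 1: best P0=- P1=NH0
Op 2: best P0=NH2 P1=NH0
Op 3: best P0=NH0 P1=NH0
Op 4: best P0=NH0 P1=NH0
Op 5: best P0=NH0 P1=NH0
Op 6: best P0=NH0 P1=NH0

Answer: P0:NH0 P1:NH0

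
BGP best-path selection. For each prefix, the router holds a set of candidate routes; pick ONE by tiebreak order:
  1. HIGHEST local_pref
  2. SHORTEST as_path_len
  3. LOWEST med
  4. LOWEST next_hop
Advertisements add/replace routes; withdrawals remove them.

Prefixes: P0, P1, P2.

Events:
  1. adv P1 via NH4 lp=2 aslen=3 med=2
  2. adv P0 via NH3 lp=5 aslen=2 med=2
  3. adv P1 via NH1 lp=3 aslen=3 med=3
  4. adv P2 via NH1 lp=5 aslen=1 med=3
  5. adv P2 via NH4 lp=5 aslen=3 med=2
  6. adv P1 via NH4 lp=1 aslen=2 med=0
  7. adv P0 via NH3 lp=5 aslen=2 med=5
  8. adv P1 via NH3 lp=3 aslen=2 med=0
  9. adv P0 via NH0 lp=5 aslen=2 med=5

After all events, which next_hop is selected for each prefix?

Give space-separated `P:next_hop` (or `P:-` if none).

Op 1: best P0=- P1=NH4 P2=-
Op 2: best P0=NH3 P1=NH4 P2=-
Op 3: best P0=NH3 P1=NH1 P2=-
Op 4: best P0=NH3 P1=NH1 P2=NH1
Op 5: best P0=NH3 P1=NH1 P2=NH1
Op 6: best P0=NH3 P1=NH1 P2=NH1
Op 7: best P0=NH3 P1=NH1 P2=NH1
Op 8: best P0=NH3 P1=NH3 P2=NH1
Op 9: best P0=NH0 P1=NH3 P2=NH1

Answer: P0:NH0 P1:NH3 P2:NH1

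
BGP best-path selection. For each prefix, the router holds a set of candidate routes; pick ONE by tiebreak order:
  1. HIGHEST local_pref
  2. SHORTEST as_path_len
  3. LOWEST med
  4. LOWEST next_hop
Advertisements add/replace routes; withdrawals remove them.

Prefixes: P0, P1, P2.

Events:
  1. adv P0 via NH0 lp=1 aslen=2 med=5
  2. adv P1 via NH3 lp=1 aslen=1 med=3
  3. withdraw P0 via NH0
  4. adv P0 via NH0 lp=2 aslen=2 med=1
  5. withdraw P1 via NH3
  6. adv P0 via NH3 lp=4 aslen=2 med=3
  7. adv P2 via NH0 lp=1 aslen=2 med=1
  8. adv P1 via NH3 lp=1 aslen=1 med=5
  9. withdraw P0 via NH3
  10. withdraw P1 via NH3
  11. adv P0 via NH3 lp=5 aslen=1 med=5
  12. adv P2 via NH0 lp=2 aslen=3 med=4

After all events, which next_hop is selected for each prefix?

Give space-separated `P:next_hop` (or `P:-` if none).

Op 1: best P0=NH0 P1=- P2=-
Op 2: best P0=NH0 P1=NH3 P2=-
Op 3: best P0=- P1=NH3 P2=-
Op 4: best P0=NH0 P1=NH3 P2=-
Op 5: best P0=NH0 P1=- P2=-
Op 6: best P0=NH3 P1=- P2=-
Op 7: best P0=NH3 P1=- P2=NH0
Op 8: best P0=NH3 P1=NH3 P2=NH0
Op 9: best P0=NH0 P1=NH3 P2=NH0
Op 10: best P0=NH0 P1=- P2=NH0
Op 11: best P0=NH3 P1=- P2=NH0
Op 12: best P0=NH3 P1=- P2=NH0

Answer: P0:NH3 P1:- P2:NH0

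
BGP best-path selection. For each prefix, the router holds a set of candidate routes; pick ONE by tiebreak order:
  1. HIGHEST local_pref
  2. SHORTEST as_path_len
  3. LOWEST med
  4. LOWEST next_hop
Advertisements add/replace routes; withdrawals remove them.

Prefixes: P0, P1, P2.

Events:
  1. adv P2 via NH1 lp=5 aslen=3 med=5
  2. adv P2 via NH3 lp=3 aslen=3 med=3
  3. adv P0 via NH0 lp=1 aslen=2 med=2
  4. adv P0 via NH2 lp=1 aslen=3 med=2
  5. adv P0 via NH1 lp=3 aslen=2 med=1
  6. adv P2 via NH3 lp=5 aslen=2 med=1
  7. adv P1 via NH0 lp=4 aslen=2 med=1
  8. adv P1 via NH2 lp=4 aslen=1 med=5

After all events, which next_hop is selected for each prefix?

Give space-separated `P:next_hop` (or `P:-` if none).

Op 1: best P0=- P1=- P2=NH1
Op 2: best P0=- P1=- P2=NH1
Op 3: best P0=NH0 P1=- P2=NH1
Op 4: best P0=NH0 P1=- P2=NH1
Op 5: best P0=NH1 P1=- P2=NH1
Op 6: best P0=NH1 P1=- P2=NH3
Op 7: best P0=NH1 P1=NH0 P2=NH3
Op 8: best P0=NH1 P1=NH2 P2=NH3

Answer: P0:NH1 P1:NH2 P2:NH3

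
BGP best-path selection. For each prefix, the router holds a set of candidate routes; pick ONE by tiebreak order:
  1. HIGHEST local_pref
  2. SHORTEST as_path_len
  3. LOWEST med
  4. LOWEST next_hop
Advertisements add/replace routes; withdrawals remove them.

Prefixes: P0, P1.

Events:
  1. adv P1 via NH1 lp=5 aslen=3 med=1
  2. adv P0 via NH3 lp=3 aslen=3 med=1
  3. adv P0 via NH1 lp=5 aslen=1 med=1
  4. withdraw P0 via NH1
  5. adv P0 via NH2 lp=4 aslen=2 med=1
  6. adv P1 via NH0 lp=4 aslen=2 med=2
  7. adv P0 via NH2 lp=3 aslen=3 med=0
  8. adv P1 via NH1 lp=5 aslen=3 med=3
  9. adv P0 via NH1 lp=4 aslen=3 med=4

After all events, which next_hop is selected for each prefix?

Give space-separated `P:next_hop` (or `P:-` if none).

Answer: P0:NH1 P1:NH1

Derivation:
Op 1: best P0=- P1=NH1
Op 2: best P0=NH3 P1=NH1
Op 3: best P0=NH1 P1=NH1
Op 4: best P0=NH3 P1=NH1
Op 5: best P0=NH2 P1=NH1
Op 6: best P0=NH2 P1=NH1
Op 7: best P0=NH2 P1=NH1
Op 8: best P0=NH2 P1=NH1
Op 9: best P0=NH1 P1=NH1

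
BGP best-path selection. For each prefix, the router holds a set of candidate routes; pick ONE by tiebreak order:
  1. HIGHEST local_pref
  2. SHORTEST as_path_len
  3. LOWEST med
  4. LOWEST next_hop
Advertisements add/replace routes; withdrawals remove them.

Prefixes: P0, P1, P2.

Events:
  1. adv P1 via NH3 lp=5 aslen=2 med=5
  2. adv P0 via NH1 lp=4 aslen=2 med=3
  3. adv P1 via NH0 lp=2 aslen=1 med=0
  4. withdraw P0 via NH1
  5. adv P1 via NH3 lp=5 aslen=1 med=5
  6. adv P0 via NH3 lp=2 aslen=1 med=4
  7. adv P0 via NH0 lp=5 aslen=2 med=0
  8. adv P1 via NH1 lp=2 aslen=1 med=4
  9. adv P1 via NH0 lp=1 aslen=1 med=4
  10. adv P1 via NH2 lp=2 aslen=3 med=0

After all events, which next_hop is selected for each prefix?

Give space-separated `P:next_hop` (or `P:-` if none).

Op 1: best P0=- P1=NH3 P2=-
Op 2: best P0=NH1 P1=NH3 P2=-
Op 3: best P0=NH1 P1=NH3 P2=-
Op 4: best P0=- P1=NH3 P2=-
Op 5: best P0=- P1=NH3 P2=-
Op 6: best P0=NH3 P1=NH3 P2=-
Op 7: best P0=NH0 P1=NH3 P2=-
Op 8: best P0=NH0 P1=NH3 P2=-
Op 9: best P0=NH0 P1=NH3 P2=-
Op 10: best P0=NH0 P1=NH3 P2=-

Answer: P0:NH0 P1:NH3 P2:-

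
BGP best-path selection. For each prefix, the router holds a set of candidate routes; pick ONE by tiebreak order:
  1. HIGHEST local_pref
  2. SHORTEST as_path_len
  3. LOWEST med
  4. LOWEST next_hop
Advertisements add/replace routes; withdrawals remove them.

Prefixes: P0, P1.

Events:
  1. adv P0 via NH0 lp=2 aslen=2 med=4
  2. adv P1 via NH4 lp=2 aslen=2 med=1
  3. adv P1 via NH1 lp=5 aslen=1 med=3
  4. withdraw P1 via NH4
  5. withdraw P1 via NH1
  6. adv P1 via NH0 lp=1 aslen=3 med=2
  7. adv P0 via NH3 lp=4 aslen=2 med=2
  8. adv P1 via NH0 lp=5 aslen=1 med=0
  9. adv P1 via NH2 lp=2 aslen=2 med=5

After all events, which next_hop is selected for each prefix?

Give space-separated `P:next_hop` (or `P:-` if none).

Answer: P0:NH3 P1:NH0

Derivation:
Op 1: best P0=NH0 P1=-
Op 2: best P0=NH0 P1=NH4
Op 3: best P0=NH0 P1=NH1
Op 4: best P0=NH0 P1=NH1
Op 5: best P0=NH0 P1=-
Op 6: best P0=NH0 P1=NH0
Op 7: best P0=NH3 P1=NH0
Op 8: best P0=NH3 P1=NH0
Op 9: best P0=NH3 P1=NH0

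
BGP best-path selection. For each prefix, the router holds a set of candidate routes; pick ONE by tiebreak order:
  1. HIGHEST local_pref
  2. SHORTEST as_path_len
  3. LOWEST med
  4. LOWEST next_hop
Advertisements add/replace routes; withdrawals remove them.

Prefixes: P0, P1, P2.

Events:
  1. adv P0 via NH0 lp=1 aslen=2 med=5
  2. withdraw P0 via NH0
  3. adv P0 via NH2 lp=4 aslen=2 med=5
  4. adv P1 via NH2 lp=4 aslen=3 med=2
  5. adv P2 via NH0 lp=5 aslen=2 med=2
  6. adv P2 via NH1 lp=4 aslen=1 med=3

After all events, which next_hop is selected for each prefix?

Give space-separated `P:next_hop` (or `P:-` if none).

Op 1: best P0=NH0 P1=- P2=-
Op 2: best P0=- P1=- P2=-
Op 3: best P0=NH2 P1=- P2=-
Op 4: best P0=NH2 P1=NH2 P2=-
Op 5: best P0=NH2 P1=NH2 P2=NH0
Op 6: best P0=NH2 P1=NH2 P2=NH0

Answer: P0:NH2 P1:NH2 P2:NH0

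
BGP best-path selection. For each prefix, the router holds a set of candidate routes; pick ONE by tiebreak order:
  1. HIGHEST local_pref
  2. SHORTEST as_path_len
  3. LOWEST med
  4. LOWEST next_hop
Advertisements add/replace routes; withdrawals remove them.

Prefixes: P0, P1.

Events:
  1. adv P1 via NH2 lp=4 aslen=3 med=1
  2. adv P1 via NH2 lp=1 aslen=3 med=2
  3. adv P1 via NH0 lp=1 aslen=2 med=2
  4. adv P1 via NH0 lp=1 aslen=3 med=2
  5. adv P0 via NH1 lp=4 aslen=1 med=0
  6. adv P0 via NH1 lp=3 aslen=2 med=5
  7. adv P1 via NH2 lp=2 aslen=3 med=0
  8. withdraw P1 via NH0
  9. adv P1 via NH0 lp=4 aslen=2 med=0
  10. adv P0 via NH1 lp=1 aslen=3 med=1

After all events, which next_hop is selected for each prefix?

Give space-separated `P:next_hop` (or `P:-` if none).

Answer: P0:NH1 P1:NH0

Derivation:
Op 1: best P0=- P1=NH2
Op 2: best P0=- P1=NH2
Op 3: best P0=- P1=NH0
Op 4: best P0=- P1=NH0
Op 5: best P0=NH1 P1=NH0
Op 6: best P0=NH1 P1=NH0
Op 7: best P0=NH1 P1=NH2
Op 8: best P0=NH1 P1=NH2
Op 9: best P0=NH1 P1=NH0
Op 10: best P0=NH1 P1=NH0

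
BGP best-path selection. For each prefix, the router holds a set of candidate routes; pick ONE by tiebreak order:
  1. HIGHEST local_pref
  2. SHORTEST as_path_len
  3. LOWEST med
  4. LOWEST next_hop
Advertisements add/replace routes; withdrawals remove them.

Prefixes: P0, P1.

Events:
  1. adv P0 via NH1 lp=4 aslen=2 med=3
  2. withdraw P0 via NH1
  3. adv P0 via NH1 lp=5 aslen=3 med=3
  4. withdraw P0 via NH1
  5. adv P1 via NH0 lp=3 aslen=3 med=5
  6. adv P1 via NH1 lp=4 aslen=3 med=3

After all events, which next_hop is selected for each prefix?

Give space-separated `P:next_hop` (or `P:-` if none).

Op 1: best P0=NH1 P1=-
Op 2: best P0=- P1=-
Op 3: best P0=NH1 P1=-
Op 4: best P0=- P1=-
Op 5: best P0=- P1=NH0
Op 6: best P0=- P1=NH1

Answer: P0:- P1:NH1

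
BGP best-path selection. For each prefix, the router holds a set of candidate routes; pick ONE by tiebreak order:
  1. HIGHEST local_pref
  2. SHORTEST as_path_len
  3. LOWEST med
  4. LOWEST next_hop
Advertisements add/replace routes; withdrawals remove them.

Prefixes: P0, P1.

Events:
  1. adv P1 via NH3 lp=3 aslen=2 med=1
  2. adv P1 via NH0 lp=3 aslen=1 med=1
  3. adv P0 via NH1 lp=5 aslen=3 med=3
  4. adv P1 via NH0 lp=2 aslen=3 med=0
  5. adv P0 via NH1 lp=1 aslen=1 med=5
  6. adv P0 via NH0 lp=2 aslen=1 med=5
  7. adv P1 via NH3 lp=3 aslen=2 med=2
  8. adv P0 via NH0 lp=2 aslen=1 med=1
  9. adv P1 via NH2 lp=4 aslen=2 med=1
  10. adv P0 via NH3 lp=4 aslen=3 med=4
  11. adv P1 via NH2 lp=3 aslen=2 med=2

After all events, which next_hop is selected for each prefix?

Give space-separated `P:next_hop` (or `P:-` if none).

Answer: P0:NH3 P1:NH2

Derivation:
Op 1: best P0=- P1=NH3
Op 2: best P0=- P1=NH0
Op 3: best P0=NH1 P1=NH0
Op 4: best P0=NH1 P1=NH3
Op 5: best P0=NH1 P1=NH3
Op 6: best P0=NH0 P1=NH3
Op 7: best P0=NH0 P1=NH3
Op 8: best P0=NH0 P1=NH3
Op 9: best P0=NH0 P1=NH2
Op 10: best P0=NH3 P1=NH2
Op 11: best P0=NH3 P1=NH2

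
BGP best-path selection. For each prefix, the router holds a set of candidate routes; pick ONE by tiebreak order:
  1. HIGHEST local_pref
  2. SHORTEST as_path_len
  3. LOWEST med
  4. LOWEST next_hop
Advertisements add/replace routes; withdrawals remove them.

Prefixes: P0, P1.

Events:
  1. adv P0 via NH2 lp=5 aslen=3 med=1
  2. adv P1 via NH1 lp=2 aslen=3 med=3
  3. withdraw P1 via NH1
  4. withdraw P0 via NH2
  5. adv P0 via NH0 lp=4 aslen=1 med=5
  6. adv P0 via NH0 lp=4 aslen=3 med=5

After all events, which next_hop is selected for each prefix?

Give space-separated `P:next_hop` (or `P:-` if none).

Answer: P0:NH0 P1:-

Derivation:
Op 1: best P0=NH2 P1=-
Op 2: best P0=NH2 P1=NH1
Op 3: best P0=NH2 P1=-
Op 4: best P0=- P1=-
Op 5: best P0=NH0 P1=-
Op 6: best P0=NH0 P1=-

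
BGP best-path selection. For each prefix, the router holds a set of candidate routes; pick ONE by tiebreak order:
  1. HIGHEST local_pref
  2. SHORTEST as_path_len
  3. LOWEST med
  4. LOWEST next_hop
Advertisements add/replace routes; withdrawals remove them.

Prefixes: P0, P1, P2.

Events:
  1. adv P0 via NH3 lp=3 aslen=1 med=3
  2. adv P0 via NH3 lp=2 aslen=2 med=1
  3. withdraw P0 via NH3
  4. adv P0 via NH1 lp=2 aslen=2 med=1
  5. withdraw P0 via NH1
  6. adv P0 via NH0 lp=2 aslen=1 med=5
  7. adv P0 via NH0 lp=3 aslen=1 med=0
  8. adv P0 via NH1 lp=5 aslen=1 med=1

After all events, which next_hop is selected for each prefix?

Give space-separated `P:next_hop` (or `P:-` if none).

Op 1: best P0=NH3 P1=- P2=-
Op 2: best P0=NH3 P1=- P2=-
Op 3: best P0=- P1=- P2=-
Op 4: best P0=NH1 P1=- P2=-
Op 5: best P0=- P1=- P2=-
Op 6: best P0=NH0 P1=- P2=-
Op 7: best P0=NH0 P1=- P2=-
Op 8: best P0=NH1 P1=- P2=-

Answer: P0:NH1 P1:- P2:-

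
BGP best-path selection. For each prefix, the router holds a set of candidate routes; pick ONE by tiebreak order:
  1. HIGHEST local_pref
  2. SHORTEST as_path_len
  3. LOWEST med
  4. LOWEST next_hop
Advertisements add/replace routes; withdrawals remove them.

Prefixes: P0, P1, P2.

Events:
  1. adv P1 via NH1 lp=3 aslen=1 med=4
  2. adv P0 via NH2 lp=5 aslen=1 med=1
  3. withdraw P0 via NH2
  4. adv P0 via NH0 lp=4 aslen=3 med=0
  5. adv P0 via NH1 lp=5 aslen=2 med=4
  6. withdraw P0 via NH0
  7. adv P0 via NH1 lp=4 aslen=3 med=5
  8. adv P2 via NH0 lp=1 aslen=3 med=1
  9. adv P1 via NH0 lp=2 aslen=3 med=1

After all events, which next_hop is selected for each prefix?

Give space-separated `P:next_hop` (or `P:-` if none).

Answer: P0:NH1 P1:NH1 P2:NH0

Derivation:
Op 1: best P0=- P1=NH1 P2=-
Op 2: best P0=NH2 P1=NH1 P2=-
Op 3: best P0=- P1=NH1 P2=-
Op 4: best P0=NH0 P1=NH1 P2=-
Op 5: best P0=NH1 P1=NH1 P2=-
Op 6: best P0=NH1 P1=NH1 P2=-
Op 7: best P0=NH1 P1=NH1 P2=-
Op 8: best P0=NH1 P1=NH1 P2=NH0
Op 9: best P0=NH1 P1=NH1 P2=NH0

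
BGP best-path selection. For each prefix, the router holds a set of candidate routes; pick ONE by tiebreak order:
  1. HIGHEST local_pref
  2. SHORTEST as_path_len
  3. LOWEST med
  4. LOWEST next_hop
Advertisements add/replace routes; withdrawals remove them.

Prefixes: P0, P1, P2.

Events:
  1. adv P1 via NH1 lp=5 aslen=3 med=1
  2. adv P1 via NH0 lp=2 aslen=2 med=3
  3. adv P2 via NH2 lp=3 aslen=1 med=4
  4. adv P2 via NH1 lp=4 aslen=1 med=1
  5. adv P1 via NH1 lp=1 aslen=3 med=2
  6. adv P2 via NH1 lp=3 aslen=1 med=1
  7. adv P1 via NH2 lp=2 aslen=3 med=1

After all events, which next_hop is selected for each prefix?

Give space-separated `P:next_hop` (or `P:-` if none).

Op 1: best P0=- P1=NH1 P2=-
Op 2: best P0=- P1=NH1 P2=-
Op 3: best P0=- P1=NH1 P2=NH2
Op 4: best P0=- P1=NH1 P2=NH1
Op 5: best P0=- P1=NH0 P2=NH1
Op 6: best P0=- P1=NH0 P2=NH1
Op 7: best P0=- P1=NH0 P2=NH1

Answer: P0:- P1:NH0 P2:NH1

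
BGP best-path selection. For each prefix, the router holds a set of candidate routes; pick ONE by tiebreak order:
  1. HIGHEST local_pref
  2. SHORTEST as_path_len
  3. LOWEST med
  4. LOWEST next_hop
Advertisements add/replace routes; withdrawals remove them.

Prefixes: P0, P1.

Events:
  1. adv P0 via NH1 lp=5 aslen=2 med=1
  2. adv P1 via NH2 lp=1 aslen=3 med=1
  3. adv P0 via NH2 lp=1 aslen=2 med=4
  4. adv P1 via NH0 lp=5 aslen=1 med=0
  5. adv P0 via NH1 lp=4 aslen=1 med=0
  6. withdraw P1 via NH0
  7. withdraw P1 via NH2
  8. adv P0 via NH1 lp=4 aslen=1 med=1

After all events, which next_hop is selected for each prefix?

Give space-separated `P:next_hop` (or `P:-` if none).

Answer: P0:NH1 P1:-

Derivation:
Op 1: best P0=NH1 P1=-
Op 2: best P0=NH1 P1=NH2
Op 3: best P0=NH1 P1=NH2
Op 4: best P0=NH1 P1=NH0
Op 5: best P0=NH1 P1=NH0
Op 6: best P0=NH1 P1=NH2
Op 7: best P0=NH1 P1=-
Op 8: best P0=NH1 P1=-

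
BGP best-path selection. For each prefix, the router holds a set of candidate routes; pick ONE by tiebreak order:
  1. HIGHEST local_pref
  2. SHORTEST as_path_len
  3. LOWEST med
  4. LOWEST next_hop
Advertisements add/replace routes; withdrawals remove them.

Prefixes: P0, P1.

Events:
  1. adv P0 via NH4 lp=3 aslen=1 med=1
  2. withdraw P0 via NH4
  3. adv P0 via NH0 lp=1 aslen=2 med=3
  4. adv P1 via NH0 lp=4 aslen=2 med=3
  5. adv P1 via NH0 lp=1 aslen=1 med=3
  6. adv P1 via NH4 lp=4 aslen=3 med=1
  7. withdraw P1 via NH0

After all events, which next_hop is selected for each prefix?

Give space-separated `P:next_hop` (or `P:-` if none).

Answer: P0:NH0 P1:NH4

Derivation:
Op 1: best P0=NH4 P1=-
Op 2: best P0=- P1=-
Op 3: best P0=NH0 P1=-
Op 4: best P0=NH0 P1=NH0
Op 5: best P0=NH0 P1=NH0
Op 6: best P0=NH0 P1=NH4
Op 7: best P0=NH0 P1=NH4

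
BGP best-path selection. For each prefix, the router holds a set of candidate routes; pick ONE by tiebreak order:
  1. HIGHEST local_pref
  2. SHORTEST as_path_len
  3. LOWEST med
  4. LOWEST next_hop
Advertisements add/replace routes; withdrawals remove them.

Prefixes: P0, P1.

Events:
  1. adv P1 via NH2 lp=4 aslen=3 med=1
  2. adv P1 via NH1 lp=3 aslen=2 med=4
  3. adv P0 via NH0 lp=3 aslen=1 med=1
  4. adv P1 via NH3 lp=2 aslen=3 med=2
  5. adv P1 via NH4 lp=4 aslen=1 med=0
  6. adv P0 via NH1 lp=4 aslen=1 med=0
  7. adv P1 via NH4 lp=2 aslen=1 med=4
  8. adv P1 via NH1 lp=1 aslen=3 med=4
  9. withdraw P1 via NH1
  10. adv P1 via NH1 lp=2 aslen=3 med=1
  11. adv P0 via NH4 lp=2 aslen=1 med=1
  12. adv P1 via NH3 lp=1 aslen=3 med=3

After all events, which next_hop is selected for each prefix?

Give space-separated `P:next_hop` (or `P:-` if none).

Answer: P0:NH1 P1:NH2

Derivation:
Op 1: best P0=- P1=NH2
Op 2: best P0=- P1=NH2
Op 3: best P0=NH0 P1=NH2
Op 4: best P0=NH0 P1=NH2
Op 5: best P0=NH0 P1=NH4
Op 6: best P0=NH1 P1=NH4
Op 7: best P0=NH1 P1=NH2
Op 8: best P0=NH1 P1=NH2
Op 9: best P0=NH1 P1=NH2
Op 10: best P0=NH1 P1=NH2
Op 11: best P0=NH1 P1=NH2
Op 12: best P0=NH1 P1=NH2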